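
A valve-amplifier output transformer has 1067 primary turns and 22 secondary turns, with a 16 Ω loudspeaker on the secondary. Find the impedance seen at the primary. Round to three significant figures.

Z_p ≈ 37600 Ω

Z_p = (N_p/N_s)² × Z_s = (1067/22)² × 16 = 37600 Ω.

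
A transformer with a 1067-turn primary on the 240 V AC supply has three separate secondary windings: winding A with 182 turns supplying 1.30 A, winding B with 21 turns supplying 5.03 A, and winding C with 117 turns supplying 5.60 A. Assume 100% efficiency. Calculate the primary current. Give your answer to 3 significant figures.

V_A = 240 × 182/1067 = 40.937 V; V_B = 240 × 21/1067 = 4.7235 V; V_C = 240 × 117/1067 = 26.317 V.
P_out = V_A I_A + V_B I_B + V_C I_C = 40.937×1.30 + 4.7235×5.03 + 26.317×5.60 = 53.218 + 23.759 + 147.37 = 224.35 W.
Ideal ⇒ P_in = P_out, so I_p = P_out/V_p = 224.35/240 = 0.935 A.

I_p ≈ 0.935 A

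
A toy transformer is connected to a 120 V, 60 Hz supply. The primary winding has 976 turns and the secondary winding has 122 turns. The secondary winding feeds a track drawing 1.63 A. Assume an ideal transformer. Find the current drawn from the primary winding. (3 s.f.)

For an ideal transformer I_p N_p = I_s N_s, so I_p = 1.63 × 122/976 = 0.204 A.

I_p ≈ 0.204 A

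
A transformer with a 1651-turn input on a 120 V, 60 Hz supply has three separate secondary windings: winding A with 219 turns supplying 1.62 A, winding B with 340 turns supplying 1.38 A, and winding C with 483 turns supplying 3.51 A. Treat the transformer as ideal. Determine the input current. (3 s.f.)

V_A = 120 × 219/1651 = 15.918 V; V_B = 120 × 340/1651 = 24.712 V; V_C = 120 × 483/1651 = 35.106 V.
P_out = V_A I_A + V_B I_B + V_C I_C = 15.918×1.62 + 24.712×1.38 + 35.106×3.51 = 25.787 + 34.103 + 123.22 = 183.11 W.
Ideal ⇒ P_in = P_out, so I_in = P_out/V_in = 183.11/120 = 1.53 A.

I_in ≈ 1.53 A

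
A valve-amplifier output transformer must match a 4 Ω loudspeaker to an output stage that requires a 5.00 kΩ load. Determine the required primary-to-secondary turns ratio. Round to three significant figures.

N_p/N_s ≈ 35.4

Z_p/Z_s = (N_p/N_s)², so N_p/N_s = √(5000/4) = √1250 = 35.4.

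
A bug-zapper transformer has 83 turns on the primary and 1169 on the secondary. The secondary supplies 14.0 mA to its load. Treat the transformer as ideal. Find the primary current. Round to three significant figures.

I_p ≈ 0.197 A

For an ideal transformer I_p/I_s = N_s/N_p, so I_p = 0.0140 × 1169/83 = 0.197 A.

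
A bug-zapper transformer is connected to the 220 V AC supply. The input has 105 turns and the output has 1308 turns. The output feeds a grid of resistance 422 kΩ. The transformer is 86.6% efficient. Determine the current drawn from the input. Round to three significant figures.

V_out = 220 × 1308/105 = 2740.6 V.
I_out = V_out/R = 2740.6/422000 = 0.0064942 A.
P_out = V_out I_out = 2740.6 × 0.0064942 = 17.798 W.
P_in = P_out/η = 17.798/0.866 = 20.552 W.
I_in = P_in/V_in = 20.552/220 = 0.0934 A.

I_in ≈ 0.0934 A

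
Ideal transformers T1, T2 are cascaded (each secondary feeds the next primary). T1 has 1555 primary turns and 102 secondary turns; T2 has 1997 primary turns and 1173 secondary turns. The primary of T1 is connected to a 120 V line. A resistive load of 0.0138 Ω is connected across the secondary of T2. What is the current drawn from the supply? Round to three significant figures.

After T1: V = 120.00 × 102/1555 = 7.8714 V.
After T2: V = 7.8714 × 1173/1997 = 4.6235 V.
I_load = 4.6235/0.0138 = 335.04 A, so P_out = 4.6235 × 335.04 = 1549.0 W.
All ideal ⇒ P_in = P_out, so I_supply = 1549.0/120 = 12.9 A.

I_supply ≈ 12.9 A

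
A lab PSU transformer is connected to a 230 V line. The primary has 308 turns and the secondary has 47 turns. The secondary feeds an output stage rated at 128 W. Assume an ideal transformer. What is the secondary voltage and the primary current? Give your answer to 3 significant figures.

V_s = V_p × N_s/N_p = 230 × 47/308 = 35.097 V.
I_s = P/V_s = 128/35.097 = 3.6470 A.
I_p = I_s × N_s/N_p = 3.6470 × 47/308 = 0.557 A.

V_s ≈ 35.1 V, I_p ≈ 0.557 A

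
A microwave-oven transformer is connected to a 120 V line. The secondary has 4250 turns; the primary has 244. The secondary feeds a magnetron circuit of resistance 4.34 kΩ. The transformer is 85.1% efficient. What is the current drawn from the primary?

V_s = 120 × 4250/244 = 2090.2 V.
I_s = V_s/R = 2090.2/4340 = 0.48160 A.
P_out = V_s I_s = 2090.2 × 0.48160 = 1006.6 W.
P_in = P_out/η = 1006.6/0.851 = 1182.9 W.
I_p = P_in/V_p = 1182.9/120 = 9.86 A.

I_p ≈ 9.86 A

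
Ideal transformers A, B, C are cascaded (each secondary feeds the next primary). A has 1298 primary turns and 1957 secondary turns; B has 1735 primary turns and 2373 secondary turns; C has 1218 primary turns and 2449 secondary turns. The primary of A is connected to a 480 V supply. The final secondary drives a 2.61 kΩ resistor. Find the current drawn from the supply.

After A: V = 480.00 × 1957/1298 = 723.70 V.
After B: V = 723.70 × 2373/1735 = 989.82 V.
After C: V = 989.82 × 2449/1218 = 1990.2 V.
I_load = 1990.2/2610 = 0.76253 A, so P_out = 1990.2 × 0.76253 = 1517.6 W.
All ideal ⇒ P_in = P_out, so I_supply = 1517.6/480 = 3.16 A.

I_supply ≈ 3.16 A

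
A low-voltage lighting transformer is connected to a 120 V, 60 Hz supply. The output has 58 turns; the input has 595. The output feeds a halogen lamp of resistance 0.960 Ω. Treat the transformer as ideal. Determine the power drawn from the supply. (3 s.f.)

V_out = V_in × N_out/N_in = 120 × 58/595 = 11.697 V.
I_out = V_out/R = 11.697/0.960 = 12.185 A.
I_in = I_out × N_out/N_in = 12.185 × 58/595 = 1.1878 A.
P = V_in I_in = 120 × 1.1878 = 143 W.

P ≈ 143 W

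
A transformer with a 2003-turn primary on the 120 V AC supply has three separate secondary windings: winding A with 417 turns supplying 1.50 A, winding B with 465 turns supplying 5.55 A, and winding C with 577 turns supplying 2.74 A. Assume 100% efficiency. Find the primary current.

I_p ≈ 2.39 A

V_A = 120 × 417/2003 = 24.983 V; V_B = 120 × 465/2003 = 27.858 V; V_C = 120 × 577/2003 = 34.568 V.
P_out = V_A I_A + V_B I_B + V_C I_C = 24.983×1.50 + 27.858×5.55 + 34.568×2.74 = 37.474 + 154.61 + 94.717 = 286.80 W.
Ideal ⇒ P_in = P_out, so I_p = P_out/V_p = 286.80/120 = 2.39 A.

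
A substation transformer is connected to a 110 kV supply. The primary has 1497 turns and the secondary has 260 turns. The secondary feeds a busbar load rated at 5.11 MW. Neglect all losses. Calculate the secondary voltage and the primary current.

V_s ≈ 19100 V, I_p ≈ 46.5 A

V_s = V_p × N_s/N_p = 110000 × 260/1497 = 19105 V.
I_s = P/V_s = 5.11×10^6/19105 = 267.47 A.
I_p = I_s × N_s/N_p = 267.47 × 260/1497 = 46.5 A.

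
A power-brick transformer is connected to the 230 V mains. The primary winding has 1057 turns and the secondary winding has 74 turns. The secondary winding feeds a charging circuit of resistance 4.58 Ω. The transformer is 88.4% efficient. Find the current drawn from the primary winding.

V_s = 230 × 74/1057 = 16.102 V.
I_s = V_s/R = 16.102/4.58 = 3.5158 A.
P_out = V_s I_s = 16.102 × 3.5158 = 56.611 W.
P_in = P_out/η = 56.611/0.884 = 64.040 W.
I_p = P_in/V_p = 64.040/230 = 0.278 A.

I_p ≈ 0.278 A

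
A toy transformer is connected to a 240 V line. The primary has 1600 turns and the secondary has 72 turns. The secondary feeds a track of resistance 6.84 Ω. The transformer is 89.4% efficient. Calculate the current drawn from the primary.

V_s = 240 × 72/1600 = 10.800 V.
I_s = V_s/R = 10.800/6.84 = 1.5789 A.
P_out = V_s I_s = 10.800 × 1.5789 = 17.053 W.
P_in = P_out/η = 17.053/0.894 = 19.075 W.
I_p = P_in/V_p = 19.075/240 = 0.0795 A.

I_p ≈ 0.0795 A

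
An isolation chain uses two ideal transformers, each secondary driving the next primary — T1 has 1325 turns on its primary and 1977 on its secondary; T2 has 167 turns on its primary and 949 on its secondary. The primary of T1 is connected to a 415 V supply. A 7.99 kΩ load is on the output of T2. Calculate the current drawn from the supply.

Secondary of T1: V = 415.00 × 1977/1325 = 619.21 V.
Secondary of T2: V = 619.21 × 949/167 = 3518.8 V.
I_load = 3518.8/7990 = 0.44039 A, so P_out = 3518.8 × 0.44039 = 1549.6 W.
All ideal ⇒ P_in = P_out, so I_supply = 1549.6/415 = 3.73 A.

I_supply ≈ 3.73 A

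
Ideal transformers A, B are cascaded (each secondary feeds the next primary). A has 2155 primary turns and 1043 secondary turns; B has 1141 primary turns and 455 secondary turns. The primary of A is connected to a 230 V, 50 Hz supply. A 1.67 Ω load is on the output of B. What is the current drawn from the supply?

After A: V = 230.00 × 1043/2155 = 111.32 V.
After B: V = 111.32 × 455/1141 = 44.391 V.
I_load = 44.391/1.67 = 26.581 A, so P_out = 44.391 × 26.581 = 1180.0 W.
All ideal ⇒ P_in = P_out, so I_supply = 1180.0/230 = 5.13 A.

I_supply ≈ 5.13 A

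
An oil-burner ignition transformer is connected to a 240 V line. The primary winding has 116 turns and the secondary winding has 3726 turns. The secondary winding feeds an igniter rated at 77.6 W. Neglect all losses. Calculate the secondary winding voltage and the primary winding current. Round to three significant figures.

V_s ≈ 7710 V, I_p ≈ 0.323 A

V_s = V_p × N_s/N_p = 240 × 3726/116 = 7709.0 V.
I_s = P/V_s = 77.6/7709.0 = 0.010066 A.
I_p = I_s × N_s/N_p = 0.010066 × 3726/116 = 0.323 A.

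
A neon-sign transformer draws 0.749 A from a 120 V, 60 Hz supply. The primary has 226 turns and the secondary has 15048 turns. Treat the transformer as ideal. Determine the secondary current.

I_s ≈ 0.0112 A

I_s/I_p = N_p/N_s, so I_s = 0.749 × 226/15048 = 0.0112 A.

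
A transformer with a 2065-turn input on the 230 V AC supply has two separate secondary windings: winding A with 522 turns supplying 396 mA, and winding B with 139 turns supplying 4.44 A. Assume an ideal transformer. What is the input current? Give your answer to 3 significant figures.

V_A = 230 × 522/2065 = 58.140 V; V_B = 230 × 139/2065 = 15.482 V.
P_out = V_A I_A + V_B I_B = 58.140×0.396 + 15.482×4.44 = 23.024 + 68.739 = 91.763 W.
Ideal ⇒ P_in = P_out, so I_in = P_out/V_in = 91.763/230 = 0.399 A.

I_in ≈ 0.399 A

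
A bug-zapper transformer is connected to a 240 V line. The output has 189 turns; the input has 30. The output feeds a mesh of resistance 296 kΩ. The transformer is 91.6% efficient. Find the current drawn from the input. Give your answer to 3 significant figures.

I_in ≈ 0.0351 A

V_out = 240 × 189/30 = 1512.0 V.
I_out = V_out/R = 1512.0/296000 = 0.0051081 A.
P_out = V_out I_out = 1512.0 × 0.0051081 = 7.7235 W.
P_in = P_out/η = 7.7235/0.916 = 8.4317 W.
I_in = P_in/V_in = 8.4317/240 = 0.0351 A.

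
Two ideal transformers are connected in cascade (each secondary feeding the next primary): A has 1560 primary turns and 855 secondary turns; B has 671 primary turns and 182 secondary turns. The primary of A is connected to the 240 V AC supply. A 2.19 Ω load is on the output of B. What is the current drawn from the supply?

I_supply ≈ 2.42 A

Secondary of A: V = 240.00 × 855/1560 = 131.54 V.
Secondary of B: V = 131.54 × 182/671 = 35.678 V.
I_load = 35.678/2.19 = 16.291 A, so P_out = 35.678 × 16.291 = 581.24 W.
All ideal ⇒ P_in = P_out, so I_supply = 581.24/240 = 2.42 A.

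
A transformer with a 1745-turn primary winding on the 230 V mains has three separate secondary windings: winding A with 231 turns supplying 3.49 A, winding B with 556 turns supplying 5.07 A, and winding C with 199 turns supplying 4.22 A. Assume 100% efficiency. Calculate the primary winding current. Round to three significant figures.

I_p ≈ 2.56 A

V_A = 230 × 231/1745 = 30.447 V; V_B = 230 × 556/1745 = 73.284 V; V_C = 230 × 199/1745 = 26.229 V.
P_out = V_A I_A + V_B I_B + V_C I_C = 30.447×3.49 + 73.284×5.07 + 26.229×4.22 = 106.26 + 371.55 + 110.69 = 588.50 W.
Ideal ⇒ P_in = P_out, so I_p = P_out/V_p = 588.50/230 = 2.56 A.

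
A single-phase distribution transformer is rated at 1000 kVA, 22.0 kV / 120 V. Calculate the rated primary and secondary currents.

I_p = S/V_p = 1000000/22000 = 45.5 A.
I_s = S/V_s = 1000000/120 = 8330 A.

I_p ≈ 45.5 A, I_s ≈ 8330 A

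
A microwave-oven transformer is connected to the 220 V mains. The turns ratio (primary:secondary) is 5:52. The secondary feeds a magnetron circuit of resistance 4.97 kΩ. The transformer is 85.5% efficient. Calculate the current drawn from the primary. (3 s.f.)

V_s = 220 × 52/5 = 2288.0 V.
I_s = V_s/R = 2288.0/4970 = 0.46036 A.
P_out = V_s I_s = 2288.0 × 0.46036 = 1053.3 W.
P_in = P_out/η = 1053.3/0.855 = 1231.9 W.
I_p = P_in/V_p = 1231.9/220 = 5.60 A.

I_p ≈ 5.60 A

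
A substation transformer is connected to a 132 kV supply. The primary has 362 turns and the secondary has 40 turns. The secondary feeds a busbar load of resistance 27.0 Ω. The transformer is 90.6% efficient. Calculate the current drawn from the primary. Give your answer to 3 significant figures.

I_p ≈ 65.9 A

V_s = 132000 × 40/362 = 14586 V.
I_s = V_s/R = 14586/27.0 = 540.21 A.
P_out = V_s I_s = 14586 × 540.21 = 7.8793×10^6 W.
P_in = P_out/η = 7.8793×10^6/0.906 = 8.6968×10^6 W.
I_p = P_in/V_p = 8.6968×10^6/132000 = 65.9 A.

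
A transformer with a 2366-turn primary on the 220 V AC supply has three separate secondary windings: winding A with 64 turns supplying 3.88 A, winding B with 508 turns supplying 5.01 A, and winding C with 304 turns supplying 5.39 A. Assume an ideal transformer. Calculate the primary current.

V_A = 220 × 64/2366 = 5.9510 V; V_B = 220 × 508/2366 = 47.236 V; V_C = 220 × 304/2366 = 28.267 V.
P_out = V_A I_A + V_B I_B + V_C I_C = 5.9510×3.88 + 47.236×5.01 + 28.267×5.39 = 23.090 + 236.65 + 152.36 = 412.10 W.
Ideal ⇒ P_in = P_out, so I_p = P_out/V_p = 412.10/220 = 1.87 A.

I_p ≈ 1.87 A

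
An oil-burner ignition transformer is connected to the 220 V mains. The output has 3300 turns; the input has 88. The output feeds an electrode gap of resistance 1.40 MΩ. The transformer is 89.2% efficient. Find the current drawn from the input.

I_in ≈ 0.248 A

V_out = 220 × 3300/88 = 8250.0 V.
I_out = V_out/R = 8250.0/(1.40×10^6) = 0.0058929 A.
P_out = V_out I_out = 8250.0 × 0.0058929 = 48.616 W.
P_in = P_out/η = 48.616/0.892 = 54.502 W.
I_in = P_in/V_in = 54.502/220 = 0.248 A.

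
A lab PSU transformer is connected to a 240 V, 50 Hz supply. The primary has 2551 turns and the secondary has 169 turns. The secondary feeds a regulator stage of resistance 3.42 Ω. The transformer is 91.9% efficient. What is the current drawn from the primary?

V_s = 240 × 169/2551 = 15.900 V.
I_s = V_s/R = 15.900/3.42 = 4.6490 A.
P_out = V_s I_s = 15.900 × 4.6490 = 73.918 W.
P_in = P_out/η = 73.918/0.919 = 80.433 W.
I_p = P_in/V_p = 80.433/240 = 0.335 A.

I_p ≈ 0.335 A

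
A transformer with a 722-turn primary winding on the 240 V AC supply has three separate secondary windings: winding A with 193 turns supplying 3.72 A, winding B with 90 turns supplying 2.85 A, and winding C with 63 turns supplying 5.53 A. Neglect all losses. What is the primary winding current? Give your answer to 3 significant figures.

V_A = 240 × 193/722 = 64.155 V; V_B = 240 × 90/722 = 29.917 V; V_C = 240 × 63/722 = 20.942 V.
P_out = V_A I_A + V_B I_B + V_C I_C = 64.155×3.72 + 29.917×2.85 + 20.942×5.53 = 238.66 + 85.263 + 115.81 = 439.73 W.
Ideal ⇒ P_in = P_out, so I_p = P_out/V_p = 439.73/240 = 1.83 A.

I_p ≈ 1.83 A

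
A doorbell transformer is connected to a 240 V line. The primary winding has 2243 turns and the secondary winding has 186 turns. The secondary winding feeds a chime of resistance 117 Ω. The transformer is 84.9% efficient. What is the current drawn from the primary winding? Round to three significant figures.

V_s = 240 × 186/2243 = 19.902 V.
I_s = V_s/R = 19.902/117 = 0.17010 A.
P_out = V_s I_s = 19.902 × 0.17010 = 3.3854 W.
P_in = P_out/η = 3.3854/0.849 = 3.9875 W.
I_p = P_in/V_p = 3.9875/240 = 0.0166 A.

I_p ≈ 0.0166 A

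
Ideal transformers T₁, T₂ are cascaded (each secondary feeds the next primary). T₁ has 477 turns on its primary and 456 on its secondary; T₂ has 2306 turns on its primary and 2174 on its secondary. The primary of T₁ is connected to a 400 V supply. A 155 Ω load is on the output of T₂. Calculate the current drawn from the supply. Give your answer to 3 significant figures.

After T₁: V = 400.00 × 456/477 = 382.39 V.
After T₂: V = 382.39 × 2174/2306 = 360.50 V.
I_load = 360.50/155 = 2.3258 A, so P_out = 360.50 × 2.3258 = 838.46 W.
All ideal ⇒ P_in = P_out, so I_supply = 838.46/400 = 2.10 A.

I_supply ≈ 2.10 A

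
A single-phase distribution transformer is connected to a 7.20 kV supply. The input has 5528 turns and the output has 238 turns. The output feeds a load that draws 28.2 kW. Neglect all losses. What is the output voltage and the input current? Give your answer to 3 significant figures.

V_out ≈ 310 V, I_in ≈ 3.92 A

V_out = V_in × N_out/N_in = 7200 × 238/5528 = 309.99 V.
I_out = P/V_out = 28200/309.99 = 90.972 A.
I_in = I_out × N_out/N_in = 90.972 × 238/5528 = 3.92 A.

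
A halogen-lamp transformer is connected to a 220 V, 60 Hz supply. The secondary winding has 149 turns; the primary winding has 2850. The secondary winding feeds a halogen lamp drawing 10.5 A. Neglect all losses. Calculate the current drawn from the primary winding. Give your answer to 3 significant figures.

I_p ≈ 0.549 A

For an ideal transformer I_p N_p = I_s N_s, so I_p = 10.5 × 149/2850 = 0.549 A.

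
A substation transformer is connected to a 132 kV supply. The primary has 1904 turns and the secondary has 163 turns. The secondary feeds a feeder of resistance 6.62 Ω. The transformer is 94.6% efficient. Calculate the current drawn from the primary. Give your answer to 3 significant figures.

I_p ≈ 154 A

V_s = 132000 × 163/1904 = 11300 V.
I_s = V_s/R = 11300/6.62 = 1707.0 A.
P_out = V_s I_s = 11300 × 1707.0 = 1.9290×10^7 W.
P_in = P_out/η = 1.9290×10^7/0.946 = 2.0391×10^7 W.
I_p = P_in/V_p = 2.0391×10^7/132000 = 154 A.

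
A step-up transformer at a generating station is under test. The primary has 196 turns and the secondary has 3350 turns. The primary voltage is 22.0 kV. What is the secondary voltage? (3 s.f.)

V_s ≈ 376000 V

V_s/V_p = N_s/N_p, so V_s = 22000 × 3350/196 = 376000 V.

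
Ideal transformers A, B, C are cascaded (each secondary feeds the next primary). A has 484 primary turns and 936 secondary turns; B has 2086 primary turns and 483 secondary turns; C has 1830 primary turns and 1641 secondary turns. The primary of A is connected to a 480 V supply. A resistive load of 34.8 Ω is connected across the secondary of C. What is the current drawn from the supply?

After A: V = 480.00 × 936/484 = 928.26 V.
After B: V = 928.26 × 483/2086 = 214.93 V.
After C: V = 214.93 × 1641/1830 = 192.74 V.
I_load = 192.74/34.8 = 5.5384 A, so P_out = 192.74 × 5.5384 = 1067.4 W.
All ideal ⇒ P_in = P_out, so I_supply = 1067.4/480 = 2.22 A.

I_supply ≈ 2.22 A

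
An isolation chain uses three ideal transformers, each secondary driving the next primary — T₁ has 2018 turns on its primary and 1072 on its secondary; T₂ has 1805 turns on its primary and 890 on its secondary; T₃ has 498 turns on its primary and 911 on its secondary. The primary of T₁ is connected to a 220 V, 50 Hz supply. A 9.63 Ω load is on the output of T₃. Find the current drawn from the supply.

I_supply ≈ 5.25 A

Secondary of T₁: V = 220.00 × 1072/2018 = 116.87 V.
Secondary of T₂: V = 116.87 × 890/1805 = 57.625 V.
Secondary of T₃: V = 57.625 × 911/498 = 105.41 V.
I_load = 105.41/9.63 = 10.946 A, so P_out = 105.41 × 10.946 = 1153.9 W.
All ideal ⇒ P_in = P_out, so I_supply = 1153.9/220 = 5.25 A.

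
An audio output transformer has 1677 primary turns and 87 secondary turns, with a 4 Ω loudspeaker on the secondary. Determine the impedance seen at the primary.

Z_p = (N_p/N_s)² × Z_s = (1677/87)² × 4 = 1490 Ω.

Z_p ≈ 1490 Ω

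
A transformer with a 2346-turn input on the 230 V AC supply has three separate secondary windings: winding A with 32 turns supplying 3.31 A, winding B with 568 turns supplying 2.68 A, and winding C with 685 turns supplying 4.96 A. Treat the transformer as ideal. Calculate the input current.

I_in ≈ 2.14 A

V_A = 230 × 32/2346 = 3.1373 V; V_B = 230 × 568/2346 = 55.686 V; V_C = 230 × 685/2346 = 67.157 V.
P_out = V_A I_A + V_B I_B + V_C I_C = 3.1373×3.31 + 55.686×2.68 + 67.157×4.96 = 10.384 + 149.24 + 333.10 = 492.72 W.
Ideal ⇒ P_in = P_out, so I_in = P_out/V_in = 492.72/230 = 2.14 A.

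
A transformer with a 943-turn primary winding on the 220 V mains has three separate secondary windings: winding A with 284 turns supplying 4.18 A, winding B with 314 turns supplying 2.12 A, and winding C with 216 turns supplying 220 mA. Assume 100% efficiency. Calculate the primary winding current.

I_p ≈ 2.02 A

V_A = 220 × 284/943 = 66.257 V; V_B = 220 × 314/943 = 73.256 V; V_C = 220 × 216/943 = 50.392 V.
P_out = V_A I_A + V_B I_B + V_C I_C = 66.257×4.18 + 73.256×2.12 + 50.392×0.220 = 276.95 + 155.30 + 11.086 = 443.34 W.
Ideal ⇒ P_in = P_out, so I_p = P_out/V_p = 443.34/220 = 2.02 A.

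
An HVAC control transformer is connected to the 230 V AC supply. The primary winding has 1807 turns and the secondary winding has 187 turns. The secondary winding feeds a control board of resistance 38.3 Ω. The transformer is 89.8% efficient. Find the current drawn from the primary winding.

I_p ≈ 0.0716 A

V_s = 230 × 187/1807 = 23.802 V.
I_s = V_s/R = 23.802/38.3 = 0.62146 A.
P_out = V_s I_s = 23.802 × 0.62146 = 14.792 W.
P_in = P_out/η = 14.792/0.898 = 16.472 W.
I_p = P_in/V_p = 16.472/230 = 0.0716 A.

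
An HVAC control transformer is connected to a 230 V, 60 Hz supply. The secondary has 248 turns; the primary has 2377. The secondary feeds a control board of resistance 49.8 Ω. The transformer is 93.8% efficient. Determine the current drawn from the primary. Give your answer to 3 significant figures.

V_s = 230 × 248/2377 = 23.997 V.
I_s = V_s/R = 23.997/49.8 = 0.48186 A.
P_out = V_s I_s = 23.997 × 0.48186 = 11.563 W.
P_in = P_out/η = 11.563/0.938 = 12.327 W.
I_p = P_in/V_p = 12.327/230 = 0.0536 A.

I_p ≈ 0.0536 A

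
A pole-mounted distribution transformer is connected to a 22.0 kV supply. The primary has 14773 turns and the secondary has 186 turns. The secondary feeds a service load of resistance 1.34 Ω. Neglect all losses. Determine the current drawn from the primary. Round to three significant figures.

I_p ≈ 2.60 A

V_s = V_p × N_s/N_p = 22000 × 186/14773 = 276.99 V.
I_s = V_s/R = 276.99/1.34 = 206.71 A.
For an ideal transformer I_p N_p = I_s N_s, so I_p = 206.71 × 186/14773 = 2.60 A.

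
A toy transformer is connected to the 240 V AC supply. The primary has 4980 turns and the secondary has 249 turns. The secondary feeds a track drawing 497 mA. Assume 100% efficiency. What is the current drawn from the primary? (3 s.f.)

For an ideal transformer I_p N_p = I_s N_s, so I_p = 0.497 × 249/4980 = 0.0249 A.

I_p ≈ 0.0249 A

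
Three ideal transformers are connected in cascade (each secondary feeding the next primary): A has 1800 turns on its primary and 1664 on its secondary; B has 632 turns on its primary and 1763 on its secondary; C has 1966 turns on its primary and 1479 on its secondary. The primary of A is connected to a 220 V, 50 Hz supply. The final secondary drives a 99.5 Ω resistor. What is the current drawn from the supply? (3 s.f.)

Secondary of A: V = 220.00 × 1664/1800 = 203.38 V.
Secondary of B: V = 203.38 × 1763/632 = 567.33 V.
Secondary of C: V = 567.33 × 1479/1966 = 426.80 V.
I_load = 426.80/99.5 = 4.2894 A, so P_out = 426.80 × 4.2894 = 1830.7 W.
All ideal ⇒ P_in = P_out, so I_supply = 1830.7/220 = 8.32 A.

I_supply ≈ 8.32 A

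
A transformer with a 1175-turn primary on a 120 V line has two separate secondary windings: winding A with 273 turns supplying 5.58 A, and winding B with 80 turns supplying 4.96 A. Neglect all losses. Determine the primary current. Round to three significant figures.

V_A = 120 × 273/1175 = 27.881 V; V_B = 120 × 80/1175 = 8.1702 V.
P_out = V_A I_A + V_B I_B = 27.881×5.58 + 8.1702×4.96 = 155.58 + 40.524 = 196.10 W.
Ideal ⇒ P_in = P_out, so I_p = P_out/V_p = 196.10/120 = 1.63 A.

I_p ≈ 1.63 A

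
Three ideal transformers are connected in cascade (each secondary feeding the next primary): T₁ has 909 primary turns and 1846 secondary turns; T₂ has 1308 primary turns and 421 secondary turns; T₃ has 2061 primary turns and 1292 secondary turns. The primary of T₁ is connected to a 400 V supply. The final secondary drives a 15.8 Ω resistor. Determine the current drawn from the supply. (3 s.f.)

I_supply ≈ 4.25 A

Secondary of T₁: V = 400.00 × 1846/909 = 812.32 V.
Secondary of T₂: V = 812.32 × 421/1308 = 261.46 V.
Secondary of T₃: V = 261.46 × 1292/2061 = 163.90 V.
I_load = 163.90/15.8 = 10.374 A, so P_out = 163.90 × 10.374 = 1700.3 W.
All ideal ⇒ P_in = P_out, so I_supply = 1700.3/400 = 4.25 A.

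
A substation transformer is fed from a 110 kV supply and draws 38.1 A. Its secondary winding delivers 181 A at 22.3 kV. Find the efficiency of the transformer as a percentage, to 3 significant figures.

η ≈ 96.3%

P_in = 110000 × 38.1 = 4.19100×10^6 W.
P_out = 22300 × 181 = 4.03630×10^6 W.
η = P_out/P_in = 4.03630×10^6/(4.19100×10^6) = 0.963.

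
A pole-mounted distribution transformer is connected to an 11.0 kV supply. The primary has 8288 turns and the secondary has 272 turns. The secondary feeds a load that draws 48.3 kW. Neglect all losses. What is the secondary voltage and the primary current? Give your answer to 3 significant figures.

V_s ≈ 361 V, I_p ≈ 4.39 A

V_s = V_p × N_s/N_p = 11000 × 272/8288 = 361.00 V.
I_s = P/V_s = 48300/361.00 = 133.79 A.
I_p = I_s × N_s/N_p = 133.79 × 272/8288 = 4.39 A.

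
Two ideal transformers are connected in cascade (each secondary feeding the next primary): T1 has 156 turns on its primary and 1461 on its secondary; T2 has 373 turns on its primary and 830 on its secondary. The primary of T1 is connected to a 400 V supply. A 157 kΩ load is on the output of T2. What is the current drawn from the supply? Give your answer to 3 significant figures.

I_supply ≈ 1.11 A

Secondary of T1: V = 400.00 × 1461/156 = 3746.2 V.
Secondary of T2: V = 3746.2 × 830/373 = 8335.9 V.
I_load = 8335.9/157000 = 0.053095 A, so P_out = 8335.9 × 0.053095 = 442.60 W.
All ideal ⇒ P_in = P_out, so I_supply = 442.60/400 = 1.11 A.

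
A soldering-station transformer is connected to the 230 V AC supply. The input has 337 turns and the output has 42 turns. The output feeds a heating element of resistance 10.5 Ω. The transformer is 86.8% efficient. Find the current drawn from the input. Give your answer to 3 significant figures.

I_in ≈ 0.392 A

V_out = 230 × 42/337 = 28.665 V.
I_out = V_out/R = 28.665/10.5 = 2.7300 A.
P_out = V_out I_out = 28.665 × 2.7300 = 78.254 W.
P_in = P_out/η = 78.254/0.868 = 90.154 W.
I_in = P_in/V_in = 90.154/230 = 0.392 A.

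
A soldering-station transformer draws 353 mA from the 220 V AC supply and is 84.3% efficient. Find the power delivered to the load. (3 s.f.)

P_in = V_p I_p = 220 × 0.353 = 77.660 W.
P_out = η P_in = 0.843 × 77.660 = 65.5 W.

P_out ≈ 65.5 W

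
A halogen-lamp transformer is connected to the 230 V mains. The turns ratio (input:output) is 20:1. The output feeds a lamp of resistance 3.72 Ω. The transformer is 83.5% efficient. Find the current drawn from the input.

V_out = 230 × 1/20 = 11.500 V.
I_out = V_out/R = 11.500/3.72 = 3.0914 A.
P_out = V_out I_out = 11.500 × 3.0914 = 35.551 W.
P_in = P_out/η = 35.551/0.835 = 42.576 W.
I_in = P_in/V_in = 42.576/230 = 0.185 A.

I_in ≈ 0.185 A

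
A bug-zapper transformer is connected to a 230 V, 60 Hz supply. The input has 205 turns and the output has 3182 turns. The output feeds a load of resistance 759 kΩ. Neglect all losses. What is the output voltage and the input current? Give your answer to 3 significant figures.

V_out ≈ 3570 V, I_in ≈ 0.0730 A

V_out = V_in × N_out/N_in = 230 × 3182/205 = 3570.0 V.
I_out = V_out/R = 3570.0/759000 = 0.0047036 A.
I_in = I_out × N_out/N_in = 0.0047036 × 3182/205 = 0.0730 A.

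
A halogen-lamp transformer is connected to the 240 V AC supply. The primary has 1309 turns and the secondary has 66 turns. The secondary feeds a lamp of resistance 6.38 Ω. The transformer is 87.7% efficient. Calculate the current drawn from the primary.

I_p ≈ 0.109 A

V_s = 240 × 66/1309 = 12.101 V.
I_s = V_s/R = 12.101/6.38 = 1.8967 A.
P_out = V_s I_s = 12.101 × 1.8967 = 22.951 W.
P_in = P_out/η = 22.951/0.877 = 26.170 W.
I_p = P_in/V_p = 26.170/240 = 0.109 A.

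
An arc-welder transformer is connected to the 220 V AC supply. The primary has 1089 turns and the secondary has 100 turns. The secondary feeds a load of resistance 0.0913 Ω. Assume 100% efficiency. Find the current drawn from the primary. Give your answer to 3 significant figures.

V_s = V_p × N_s/N_p = 220 × 100/1089 = 20.202 V.
I_s = V_s/R = 20.202/0.0913 = 221.27 A.
For an ideal transformer I_p N_p = I_s N_s, so I_p = 221.27 × 100/1089 = 20.3 A.

I_p ≈ 20.3 A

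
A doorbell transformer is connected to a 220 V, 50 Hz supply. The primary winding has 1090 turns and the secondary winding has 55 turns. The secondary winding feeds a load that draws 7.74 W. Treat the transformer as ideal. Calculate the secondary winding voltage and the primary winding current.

V_s = V_p × N_s/N_p = 220 × 55/1090 = 11.101 V.
I_s = P/V_s = 7.74/11.101 = 0.69724 A.
I_p = I_s × N_s/N_p = 0.69724 × 55/1090 = 0.0352 A.

V_s ≈ 11.1 V, I_p ≈ 0.0352 A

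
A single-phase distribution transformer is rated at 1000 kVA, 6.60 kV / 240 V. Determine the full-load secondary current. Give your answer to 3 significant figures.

I_s ≈ 4170 A

I_s = S/V_s = 1000000/240 = 4170 A.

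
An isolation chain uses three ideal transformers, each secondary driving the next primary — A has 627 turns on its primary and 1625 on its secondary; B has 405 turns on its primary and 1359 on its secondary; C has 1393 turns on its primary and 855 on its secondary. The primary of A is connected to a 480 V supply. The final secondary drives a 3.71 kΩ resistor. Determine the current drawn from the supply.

After A: V = 480.00 × 1625/627 = 1244.0 V.
After B: V = 1244.0 × 1359/405 = 4174.4 V.
After C: V = 4174.4 × 855/1393 = 2562.2 V.
I_load = 2562.2/3710 = 0.69061 A, so P_out = 2562.2 × 0.69061 = 1769.5 W.
All ideal ⇒ P_in = P_out, so I_supply = 1769.5/480 = 3.69 A.

I_supply ≈ 3.69 A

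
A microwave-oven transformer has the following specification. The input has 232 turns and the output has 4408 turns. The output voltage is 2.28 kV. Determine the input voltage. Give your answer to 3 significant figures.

V_in ≈ 120 V

V_in/V_out = N_in/N_out, so V_in = 2280 × 232/4408 = 120 V.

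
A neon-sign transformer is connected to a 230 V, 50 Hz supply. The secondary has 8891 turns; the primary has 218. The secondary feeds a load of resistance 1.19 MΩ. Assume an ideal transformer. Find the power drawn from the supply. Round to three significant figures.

P ≈ 73.9 W

V_s = V_p × N_s/N_p = 230 × 8891/218 = 9380.4 V.
I_s = V_s/R = 9380.4/(1.19×10^6) = 0.0078827 A.
I_p = I_s × N_s/N_p = 0.0078827 × 8891/218 = 0.32149 A.
P = V_p I_p = 230 × 0.32149 = 73.9 W.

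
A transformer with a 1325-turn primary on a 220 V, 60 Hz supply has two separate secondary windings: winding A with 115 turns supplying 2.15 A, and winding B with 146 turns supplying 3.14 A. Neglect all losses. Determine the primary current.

I_p ≈ 0.533 A

V_A = 220 × 115/1325 = 19.094 V; V_B = 220 × 146/1325 = 24.242 V.
P_out = V_A I_A + V_B I_B = 19.094×2.15 + 24.242×3.14 = 41.053 + 76.118 = 117.17 W.
Ideal ⇒ P_in = P_out, so I_p = P_out/V_p = 117.17/220 = 0.533 A.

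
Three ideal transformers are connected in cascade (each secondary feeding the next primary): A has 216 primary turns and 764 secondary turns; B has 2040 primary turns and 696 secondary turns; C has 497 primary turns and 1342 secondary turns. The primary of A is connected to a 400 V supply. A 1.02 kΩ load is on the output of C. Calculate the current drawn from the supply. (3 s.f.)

I_supply ≈ 4.16 A

After A: V = 400.00 × 764/216 = 1414.8 V.
After B: V = 1414.8 × 696/2040 = 482.70 V.
After C: V = 482.70 × 1342/497 = 1303.4 V.
I_load = 1303.4/1020 = 1.2778 A, so P_out = 1303.4 × 1.2778 = 1665.5 W.
All ideal ⇒ P_in = P_out, so I_supply = 1665.5/400 = 4.16 A.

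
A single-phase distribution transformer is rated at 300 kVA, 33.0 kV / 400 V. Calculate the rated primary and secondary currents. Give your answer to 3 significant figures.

I_p = S/V_p = 300000/33000 = 9.09 A.
I_s = S/V_s = 300000/400 = 750 A.

I_p ≈ 9.09 A, I_s ≈ 750 A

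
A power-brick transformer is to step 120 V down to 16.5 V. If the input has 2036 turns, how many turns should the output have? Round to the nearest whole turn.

N_out = 280 turns

N_out/N_in = V_out/V_in, so N_out = 2036 × 16.5/120 = 279.9 ≈ 280 turns.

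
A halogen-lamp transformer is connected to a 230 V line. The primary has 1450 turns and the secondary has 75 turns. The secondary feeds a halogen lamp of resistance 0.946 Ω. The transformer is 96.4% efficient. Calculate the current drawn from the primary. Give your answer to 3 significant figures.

I_p ≈ 0.675 A

V_s = 230 × 75/1450 = 11.897 V.
I_s = V_s/R = 11.897/0.946 = 12.576 A.
P_out = V_s I_s = 11.897 × 12.576 = 149.61 W.
P_in = P_out/η = 149.61/0.964 = 155.19 W.
I_p = P_in/V_p = 155.19/230 = 0.675 A.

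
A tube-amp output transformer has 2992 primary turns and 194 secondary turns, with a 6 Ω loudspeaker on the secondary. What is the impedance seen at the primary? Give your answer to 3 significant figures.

Z_p ≈ 1430 Ω

Z_p = (N_p/N_s)² × Z_s = (2992/194)² × 6 = 1430 Ω.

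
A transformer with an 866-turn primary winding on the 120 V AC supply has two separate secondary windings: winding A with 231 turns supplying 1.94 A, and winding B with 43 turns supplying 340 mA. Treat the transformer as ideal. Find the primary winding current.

I_p ≈ 0.534 A

V_A = 120 × 231/866 = 32.009 V; V_B = 120 × 43/866 = 5.9584 V.
P_out = V_A I_A + V_B I_B = 32.009×1.94 + 5.9584×0.340 = 62.098 + 2.0259 = 64.124 W.
Ideal ⇒ P_in = P_out, so I_p = P_out/V_p = 64.124/120 = 0.534 A.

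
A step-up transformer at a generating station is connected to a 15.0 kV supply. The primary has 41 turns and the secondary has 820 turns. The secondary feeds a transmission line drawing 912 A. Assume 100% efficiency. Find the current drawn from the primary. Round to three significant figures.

For an ideal transformer I_p N_p = I_s N_s, so I_p = 912 × 820/41 = 18200 A.

I_p ≈ 18200 A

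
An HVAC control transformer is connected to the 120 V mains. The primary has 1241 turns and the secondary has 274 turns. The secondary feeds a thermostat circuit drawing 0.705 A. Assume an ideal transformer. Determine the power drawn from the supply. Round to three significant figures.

I_p = I_s × N_s/N_p = 0.705 × 274/1241 = 0.15566 A.
P = V_p I_p = 120 × 0.15566 = 18.7 W.

P ≈ 18.7 W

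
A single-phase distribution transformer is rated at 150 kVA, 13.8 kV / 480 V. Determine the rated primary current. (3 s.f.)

I_p ≈ 10.9 A

I_p = S/V_p = 150000/13800 = 10.9 A.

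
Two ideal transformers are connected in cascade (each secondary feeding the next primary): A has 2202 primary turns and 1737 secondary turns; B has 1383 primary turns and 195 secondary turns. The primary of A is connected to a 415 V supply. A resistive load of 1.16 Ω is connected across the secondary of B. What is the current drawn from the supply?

I_supply ≈ 4.43 A

Secondary of A: V = 415.00 × 1737/2202 = 327.36 V.
Secondary of B: V = 327.36 × 195/1383 = 46.158 V.
I_load = 46.158/1.16 = 39.791 A, so P_out = 46.158 × 39.791 = 1836.7 W.
All ideal ⇒ P_in = P_out, so I_supply = 1836.7/415 = 4.43 A.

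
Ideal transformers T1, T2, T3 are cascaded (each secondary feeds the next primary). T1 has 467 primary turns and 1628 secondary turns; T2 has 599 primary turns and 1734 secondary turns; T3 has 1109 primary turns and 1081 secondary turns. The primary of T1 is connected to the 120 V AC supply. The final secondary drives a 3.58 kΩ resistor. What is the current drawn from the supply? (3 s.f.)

I_supply ≈ 3.24 A

Secondary of T1: V = 120.00 × 1628/467 = 418.33 V.
Secondary of T2: V = 418.33 × 1734/599 = 1211.0 V.
Secondary of T3: V = 1211.0 × 1081/1109 = 1180.4 V.
I_load = 1180.4/3580 = 0.32973 A, so P_out = 1180.4 × 0.32973 = 389.21 W.
All ideal ⇒ P_in = P_out, so I_supply = 389.21/120 = 3.24 A.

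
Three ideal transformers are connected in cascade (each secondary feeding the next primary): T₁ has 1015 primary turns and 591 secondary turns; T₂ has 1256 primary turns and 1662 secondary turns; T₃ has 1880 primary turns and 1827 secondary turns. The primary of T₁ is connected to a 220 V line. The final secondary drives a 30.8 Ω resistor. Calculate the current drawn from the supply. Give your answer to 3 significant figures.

I_supply ≈ 4.00 A

After T₁: V = 220.00 × 591/1015 = 128.10 V.
After T₂: V = 128.10 × 1662/1256 = 169.51 V.
After T₃: V = 169.51 × 1827/1880 = 164.73 V.
I_load = 164.73/30.8 = 5.3483 A, so P_out = 164.73 × 5.3483 = 881.01 W.
All ideal ⇒ P_in = P_out, so I_supply = 881.01/220 = 4.00 A.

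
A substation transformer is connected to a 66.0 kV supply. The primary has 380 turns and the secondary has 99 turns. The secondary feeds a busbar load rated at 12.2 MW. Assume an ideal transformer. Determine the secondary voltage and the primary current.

V_s ≈ 17200 V, I_p ≈ 185 A

V_s = V_p × N_s/N_p = 66000 × 99/380 = 17195 V.
I_s = P/V_s = 1.22×10^7/17195 = 709.52 A.
I_p = I_s × N_s/N_p = 709.52 × 99/380 = 185 A.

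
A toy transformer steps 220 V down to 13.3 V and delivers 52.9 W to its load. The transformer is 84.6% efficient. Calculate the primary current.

I_p ≈ 0.284 A

P_in = P_out/η = 52.9/0.846 = 62.530 W.
I_p = P_in/V_p = 62.530/220 = 0.284 A.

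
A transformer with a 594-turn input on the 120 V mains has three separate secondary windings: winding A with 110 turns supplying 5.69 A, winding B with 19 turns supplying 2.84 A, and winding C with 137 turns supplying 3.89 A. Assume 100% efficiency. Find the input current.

V_A = 120 × 110/594 = 22.222 V; V_B = 120 × 19/594 = 3.8384 V; V_C = 120 × 137/594 = 27.677 V.
P_out = V_A I_A + V_B I_B + V_C I_C = 22.222×5.69 + 3.8384×2.84 + 27.677×3.89 = 126.44 + 10.901 + 107.66 = 245.01 W.
Ideal ⇒ P_in = P_out, so I_in = P_out/V_in = 245.01/120 = 2.04 A.

I_in ≈ 2.04 A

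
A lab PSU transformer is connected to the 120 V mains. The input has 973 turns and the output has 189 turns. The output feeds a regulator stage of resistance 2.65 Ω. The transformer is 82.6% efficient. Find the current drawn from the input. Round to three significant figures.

I_in ≈ 2.07 A

V_out = 120 × 189/973 = 23.309 V.
I_out = V_out/R = 23.309/2.65 = 8.7960 A.
P_out = V_out I_out = 23.309 × 8.7960 = 205.03 W.
P_in = P_out/η = 205.03/0.826 = 248.22 W.
I_in = P_in/V_in = 248.22/120 = 2.07 A.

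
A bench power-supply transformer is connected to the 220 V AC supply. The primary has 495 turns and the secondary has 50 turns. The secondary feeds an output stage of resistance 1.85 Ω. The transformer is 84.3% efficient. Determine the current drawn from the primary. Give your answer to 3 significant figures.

V_s = 220 × 50/495 = 22.222 V.
I_s = V_s/R = 22.222/1.85 = 12.012 A.
P_out = V_s I_s = 22.222 × 12.012 = 266.93 W.
P_in = P_out/η = 266.93/0.843 = 316.65 W.
I_p = P_in/V_p = 316.65/220 = 1.44 A.

I_p ≈ 1.44 A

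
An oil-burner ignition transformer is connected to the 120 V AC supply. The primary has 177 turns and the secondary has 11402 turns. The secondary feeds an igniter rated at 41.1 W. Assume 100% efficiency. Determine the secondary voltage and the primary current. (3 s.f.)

V_s ≈ 7730 V, I_p ≈ 0.343 A

V_s = V_p × N_s/N_p = 120 × 11402/177 = 7730.2 V.
I_s = P/V_s = 41.1/7730.2 = 0.0053168 A.
I_p = I_s × N_s/N_p = 0.0053168 × 11402/177 = 0.343 A.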